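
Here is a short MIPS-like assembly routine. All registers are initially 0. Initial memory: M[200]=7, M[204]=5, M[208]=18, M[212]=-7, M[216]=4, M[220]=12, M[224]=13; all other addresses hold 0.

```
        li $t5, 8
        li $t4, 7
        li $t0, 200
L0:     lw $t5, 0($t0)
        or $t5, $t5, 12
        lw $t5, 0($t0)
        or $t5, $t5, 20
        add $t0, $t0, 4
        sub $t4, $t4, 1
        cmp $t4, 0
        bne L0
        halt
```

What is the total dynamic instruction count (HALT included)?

60

after li $t5, 8: $t5=8
after li $t4, 7: $t4=7
after li $t0, 200: $t0=200
after lw $t5, 0($t0): $t5=M[200]=7
after or $t5, $t5, 12: $t5=7|12=15
after lw $t5, 0($t0): $t5=M[200]=7
after or $t5, $t5, 20: $t5=7|20=23
after add $t0, $t0, 4: $t0=200+4=204
after sub $t4, $t4, 1: $t4=7-1=6
cmp $t4, 0  (cmp 6,0)
bne L0: taken
after lw $t5, 0($t0): $t5=M[204]=5
after or $t5, $t5, 12: $t5=5|12=13
after lw $t5, 0($t0): $t5=M[204]=5
after or $t5, $t5, 20: $t5=5|20=21
after add $t0, $t0, 4: $t0=204+4=208
after sub $t4, $t4, 1: $t4=6-1=5
cmp $t4, 0  (cmp 5,0)
bne L0: taken
after lw $t5, 0($t0): $t5=M[208]=18
after or $t5, $t5, 12: $t5=18|12=30
after lw $t5, 0($t0): $t5=M[208]=18
after or $t5, $t5, 20: $t5=18|20=22
after add $t0, $t0, 4: $t0=208+4=212
after sub $t4, $t4, 1: $t4=5-1=4
cmp $t4, 0  (cmp 4,0)
bne L0: taken
after lw $t5, 0($t0): $t5=M[212]=-7
after or $t5, $t5, 12: $t5=(-7)|12=-3
after lw $t5, 0($t0): $t5=M[212]=-7
after or $t5, $t5, 20: $t5=(-7)|20=-3
after add $t0, $t0, 4: $t0=212+4=216
after sub $t4, $t4, 1: $t4=4-1=3
cmp $t4, 0  (cmp 3,0)
bne L0: taken
after lw $t5, 0($t0): $t5=M[216]=4
after or $t5, $t5, 12: $t5=4|12=12
after lw $t5, 0($t0): $t5=M[216]=4
after or $t5, $t5, 20: $t5=4|20=20
after add $t0, $t0, 4: $t0=216+4=220
after sub $t4, $t4, 1: $t4=3-1=2
cmp $t4, 0  (cmp 2,0)
bne L0: taken
after lw $t5, 0($t0): $t5=M[220]=12
after or $t5, $t5, 12: $t5=12|12=12
after lw $t5, 0($t0): $t5=M[220]=12
after or $t5, $t5, 20: $t5=12|20=28
after add $t0, $t0, 4: $t0=220+4=224
after sub $t4, $t4, 1: $t4=2-1=1
cmp $t4, 0  (cmp 1,0)
bne L0: taken
after lw $t5, 0($t0): $t5=M[224]=13
after or $t5, $t5, 12: $t5=13|12=13
after lw $t5, 0($t0): $t5=M[224]=13
after or $t5, $t5, 20: $t5=13|20=29
after add $t0, $t0, 4: $t0=224+4=228
after sub $t4, $t4, 1: $t4=1-1=0
cmp $t4, 0  (cmp 0,0)
bne L0: not taken
halt.
Total executed instructions: 60.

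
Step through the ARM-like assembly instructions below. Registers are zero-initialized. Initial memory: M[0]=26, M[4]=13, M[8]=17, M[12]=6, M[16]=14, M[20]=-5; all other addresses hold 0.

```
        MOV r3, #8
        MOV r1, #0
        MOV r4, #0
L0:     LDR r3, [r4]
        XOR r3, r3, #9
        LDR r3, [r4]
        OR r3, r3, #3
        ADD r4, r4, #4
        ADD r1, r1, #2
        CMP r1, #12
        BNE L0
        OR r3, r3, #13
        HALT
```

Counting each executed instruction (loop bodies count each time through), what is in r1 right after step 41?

10

after MOV r3, #8: r3=8
after MOV r1, #0: r1=0
after MOV r4, #0: r4=0
after LDR r3, [r4]: r3=M[0]=26
after XOR r3, r3, #9: r3=26^9=19
after LDR r3, [r4]: r3=M[0]=26
after OR r3, r3, #3: r3=26|3=27
after ADD r4, r4, #4: r4=0+4=4
after ADD r1, r1, #2: r1=0+2=2
CMP r1, #12  (cmp 2,12)
BNE L0: taken
after LDR r3, [r4]: r3=M[4]=13
after XOR r3, r3, #9: r3=13^9=4
after LDR r3, [r4]: r3=M[4]=13
after OR r3, r3, #3: r3=13|3=15
after ADD r4, r4, #4: r4=4+4=8
after ADD r1, r1, #2: r1=2+2=4
CMP r1, #12  (cmp 4,12)
BNE L0: taken
after LDR r3, [r4]: r3=M[8]=17
after XOR r3, r3, #9: r3=17^9=24
after LDR r3, [r4]: r3=M[8]=17
after OR r3, r3, #3: r3=17|3=19
after ADD r4, r4, #4: r4=8+4=12
after ADD r1, r1, #2: r1=4+2=6
CMP r1, #12  (cmp 6,12)
BNE L0: taken
after LDR r3, [r4]: r3=M[12]=6
after XOR r3, r3, #9: r3=6^9=15
after LDR r3, [r4]: r3=M[12]=6
after OR r3, r3, #3: r3=6|3=7
after ADD r4, r4, #4: r4=12+4=16
after ADD r1, r1, #2: r1=6+2=8
CMP r1, #12  (cmp 8,12)
BNE L0: taken
after LDR r3, [r4]: r3=M[16]=14
after XOR r3, r3, #9: r3=14^9=7
after LDR r3, [r4]: r3=M[16]=14
after OR r3, r3, #3: r3=14|3=15
after ADD r4, r4, #4: r4=16+4=20
after ADD r1, r1, #2: r1=8+2=10
After step 41: r1 = 10.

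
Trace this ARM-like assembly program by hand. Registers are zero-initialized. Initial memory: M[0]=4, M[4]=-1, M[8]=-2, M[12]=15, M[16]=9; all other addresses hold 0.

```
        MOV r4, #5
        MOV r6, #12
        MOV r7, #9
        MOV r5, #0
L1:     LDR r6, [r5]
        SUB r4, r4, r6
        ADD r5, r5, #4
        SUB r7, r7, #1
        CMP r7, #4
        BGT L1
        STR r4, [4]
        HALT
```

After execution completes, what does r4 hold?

-20

r4=5
r6=12
r7=9
r5=0
r6=M[0]=4
r4=5-4=1
r5=0+4=4
r7=9-1=8
CMP r7, #4  (cmp 8,4)
BGT L1: taken
r6=M[4]=-1
r4=1-(-1)=2
r5=4+4=8
r7=8-1=7
CMP r7, #4  (cmp 7,4)
BGT L1: taken
r6=M[8]=-2
r4=2-(-2)=4
r5=8+4=12
r7=7-1=6
CMP r7, #4  (cmp 6,4)
BGT L1: taken
r6=M[12]=15
r4=4-15=-11
r5=12+4=16
r7=6-1=5
CMP r7, #4  (cmp 5,4)
BGT L1: taken
r6=M[16]=9
r4=(-11)-9=-20
r5=16+4=20
r7=5-1=4
CMP r7, #4  (cmp 4,4)
BGT L1: not taken
STR r4, [4] → M[4]=-20
halt.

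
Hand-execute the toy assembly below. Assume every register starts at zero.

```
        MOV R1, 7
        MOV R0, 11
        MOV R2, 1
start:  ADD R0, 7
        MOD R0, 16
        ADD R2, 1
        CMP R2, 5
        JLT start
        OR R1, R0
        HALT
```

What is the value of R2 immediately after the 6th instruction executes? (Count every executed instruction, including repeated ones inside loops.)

2

MOV R1, 7 → R1=7
MOV R0, 11 → R0=11
MOV R2, 1 → R2=1
ADD R0, 7 → R0=11+7=18
MOD R0, 16 → R0=18%16=2
ADD R2, 1 → R2=1+1=2
After step 6: R2 = 2.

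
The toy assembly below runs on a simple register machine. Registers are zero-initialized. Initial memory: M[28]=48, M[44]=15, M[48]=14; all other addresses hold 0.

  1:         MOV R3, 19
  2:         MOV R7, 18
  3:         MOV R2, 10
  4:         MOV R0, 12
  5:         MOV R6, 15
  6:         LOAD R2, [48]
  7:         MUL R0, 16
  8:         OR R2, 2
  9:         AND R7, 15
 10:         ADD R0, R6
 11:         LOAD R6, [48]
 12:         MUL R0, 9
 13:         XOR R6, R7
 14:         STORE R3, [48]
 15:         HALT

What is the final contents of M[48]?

MOV R3, 19 → R3=19
MOV R7, 18 → R7=18
MOV R2, 10 → R2=10
MOV R0, 12 → R0=12
MOV R6, 15 → R6=15
LOAD R2, [48] → R2=M[48]=14
MUL R0, 16 → R0=12*16=192
OR R2, 2 → R2=14|2=14
AND R7, 15 → R7=18&15=2
ADD R0, R6 → R0=192+15=207
LOAD R6, [48] → R6=M[48]=14
MUL R0, 9 → R0=207*9=1863
XOR R6, R7 → R6=14^2=12
STORE R3, [48] → M[48]=19
halt.

19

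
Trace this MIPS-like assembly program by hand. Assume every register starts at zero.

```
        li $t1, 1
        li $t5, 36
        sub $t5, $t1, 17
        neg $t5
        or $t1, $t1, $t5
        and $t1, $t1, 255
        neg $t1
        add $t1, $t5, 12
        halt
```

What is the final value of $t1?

li $t1, 1 → $t1=1
li $t5, 36 → $t5=36
sub $t5, $t1, 17 → $t5=1-17=-16
neg $t5 → $t5=-(-16)=16
or $t1, $t1, $t5 → $t1=1|16=17
and $t1, $t1, 255 → $t1=17&255=17
neg $t1 → $t1=-(17)=-17
add $t1, $t5, 12 → $t1=16+12=28
halt.

28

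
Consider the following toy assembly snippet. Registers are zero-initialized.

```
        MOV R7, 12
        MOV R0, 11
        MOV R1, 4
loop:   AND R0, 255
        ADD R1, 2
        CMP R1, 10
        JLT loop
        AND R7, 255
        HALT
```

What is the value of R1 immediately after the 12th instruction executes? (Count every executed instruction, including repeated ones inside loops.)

8

MOV R7, 12 → R7=12
MOV R0, 11 → R0=11
MOV R1, 4 → R1=4
AND R0, 255 → R0=11&255=11
ADD R1, 2 → R1=4+2=6
CMP R1, 10  (cmp 6,10)
JLT loop: taken
AND R0, 255 → R0=11&255=11
ADD R1, 2 → R1=6+2=8
CMP R1, 10  (cmp 8,10)
JLT loop: taken
AND R0, 255 → R0=11&255=11
After step 12: R1 = 8.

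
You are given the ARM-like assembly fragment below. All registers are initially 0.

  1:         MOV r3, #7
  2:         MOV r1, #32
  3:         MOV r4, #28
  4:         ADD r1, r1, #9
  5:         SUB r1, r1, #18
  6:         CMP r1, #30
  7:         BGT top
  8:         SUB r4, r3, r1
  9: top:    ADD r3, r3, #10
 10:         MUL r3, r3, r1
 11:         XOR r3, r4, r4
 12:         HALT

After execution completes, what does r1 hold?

r3=7
r1=32
r4=28
r1=32+9=41
r1=41-18=23
CMP r1, #30  (cmp 23,30)
BGT top: not taken
r4=7-23=-16
r3=7+10=17
r3=17*23=391
r3=(-16)^(-16)=0
halt.

23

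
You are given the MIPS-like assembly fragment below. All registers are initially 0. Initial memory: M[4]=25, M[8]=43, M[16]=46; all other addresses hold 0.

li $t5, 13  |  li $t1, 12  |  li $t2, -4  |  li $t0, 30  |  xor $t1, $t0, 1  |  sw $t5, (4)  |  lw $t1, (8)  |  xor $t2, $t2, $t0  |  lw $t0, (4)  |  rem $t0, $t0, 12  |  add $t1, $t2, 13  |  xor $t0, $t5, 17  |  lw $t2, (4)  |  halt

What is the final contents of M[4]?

after li $t5, 13: $t5=13
after li $t1, 12: $t1=12
after li $t2, -4: $t2=-4
after li $t0, 30: $t0=30
after xor $t1, $t0, 1: $t1=30^1=31
sw $t5, (4) → M[4]=13
after lw $t1, (8): $t1=M[8]=43
after xor $t2, $t2, $t0: $t2=(-4)^30=-30
after lw $t0, (4): $t0=M[4]=13
after rem $t0, $t0, 12: $t0=13%12=1
after add $t1, $t2, 13: $t1=(-30)+13=-17
after xor $t0, $t5, 17: $t0=13^17=28
after lw $t2, (4): $t2=M[4]=13
halt.

13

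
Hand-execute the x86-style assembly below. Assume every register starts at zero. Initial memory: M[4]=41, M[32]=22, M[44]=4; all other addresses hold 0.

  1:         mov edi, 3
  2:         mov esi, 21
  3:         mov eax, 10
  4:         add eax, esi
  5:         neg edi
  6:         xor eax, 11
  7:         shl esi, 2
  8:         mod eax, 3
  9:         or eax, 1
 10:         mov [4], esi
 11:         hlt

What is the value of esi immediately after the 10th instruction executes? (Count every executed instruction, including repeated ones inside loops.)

after mov edi, 3: edi=3
after mov esi, 21: esi=21
after mov eax, 10: eax=10
after add eax, esi: eax=10+21=31
after neg edi: edi=-(3)=-3
after xor eax, 11: eax=31^11=20
after shl esi, 2: esi=21<<2=84
after mod eax, 3: eax=20%3=2
after or eax, 1: eax=2|1=3
mov [4], esi → M[4]=84
After step 10: esi = 84.

84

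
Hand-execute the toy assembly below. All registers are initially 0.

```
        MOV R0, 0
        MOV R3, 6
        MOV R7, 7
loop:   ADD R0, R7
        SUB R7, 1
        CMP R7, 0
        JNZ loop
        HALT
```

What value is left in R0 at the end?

28

MOV R0, 0 → R0=0
MOV R3, 6 → R3=6
MOV R7, 7 → R7=7
ADD R0, R7 → R0=0+7=7
SUB R7, 1 → R7=7-1=6
CMP R7, 0  (cmp 6,0)
JNZ loop: taken
ADD R0, R7 → R0=7+6=13
SUB R7, 1 → R7=6-1=5
CMP R7, 0  (cmp 5,0)
JNZ loop: taken
ADD R0, R7 → R0=13+5=18
SUB R7, 1 → R7=5-1=4
CMP R7, 0  (cmp 4,0)
JNZ loop: taken
ADD R0, R7 → R0=18+4=22
SUB R7, 1 → R7=4-1=3
CMP R7, 0  (cmp 3,0)
JNZ loop: taken
ADD R0, R7 → R0=22+3=25
SUB R7, 1 → R7=3-1=2
CMP R7, 0  (cmp 2,0)
JNZ loop: taken
ADD R0, R7 → R0=25+2=27
SUB R7, 1 → R7=2-1=1
CMP R7, 0  (cmp 1,0)
JNZ loop: taken
ADD R0, R7 → R0=27+1=28
SUB R7, 1 → R7=1-1=0
CMP R7, 0  (cmp 0,0)
JNZ loop: not taken
halt.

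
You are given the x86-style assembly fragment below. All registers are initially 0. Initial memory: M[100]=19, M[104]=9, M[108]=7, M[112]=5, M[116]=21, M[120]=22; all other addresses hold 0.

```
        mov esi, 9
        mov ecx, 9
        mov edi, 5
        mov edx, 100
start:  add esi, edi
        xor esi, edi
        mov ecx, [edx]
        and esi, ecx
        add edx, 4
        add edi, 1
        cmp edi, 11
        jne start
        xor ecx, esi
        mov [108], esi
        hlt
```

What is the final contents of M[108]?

4

mov esi, 9 → esi=9
mov ecx, 9 → ecx=9
mov edi, 5 → edi=5
mov edx, 100 → edx=100
add esi, edi → esi=9+5=14
xor esi, edi → esi=14^5=11
mov ecx, [edx] → ecx=M[100]=19
and esi, ecx → esi=11&19=3
add edx, 4 → edx=100+4=104
add edi, 1 → edi=5+1=6
cmp edi, 11  (cmp 6,11)
jne start: taken
add esi, edi → esi=3+6=9
xor esi, edi → esi=9^6=15
mov ecx, [edx] → ecx=M[104]=9
and esi, ecx → esi=15&9=9
add edx, 4 → edx=104+4=108
add edi, 1 → edi=6+1=7
cmp edi, 11  (cmp 7,11)
jne start: taken
add esi, edi → esi=9+7=16
xor esi, edi → esi=16^7=23
mov ecx, [edx] → ecx=M[108]=7
and esi, ecx → esi=23&7=7
add edx, 4 → edx=108+4=112
add edi, 1 → edi=7+1=8
cmp edi, 11  (cmp 8,11)
jne start: taken
add esi, edi → esi=7+8=15
xor esi, edi → esi=15^8=7
mov ecx, [edx] → ecx=M[112]=5
and esi, ecx → esi=7&5=5
add edx, 4 → edx=112+4=116
add edi, 1 → edi=8+1=9
cmp edi, 11  (cmp 9,11)
jne start: taken
add esi, edi → esi=5+9=14
xor esi, edi → esi=14^9=7
mov ecx, [edx] → ecx=M[116]=21
and esi, ecx → esi=7&21=5
add edx, 4 → edx=116+4=120
add edi, 1 → edi=9+1=10
cmp edi, 11  (cmp 10,11)
jne start: taken
add esi, edi → esi=5+10=15
xor esi, edi → esi=15^10=5
mov ecx, [edx] → ecx=M[120]=22
and esi, ecx → esi=5&22=4
add edx, 4 → edx=120+4=124
add edi, 1 → edi=10+1=11
cmp edi, 11  (cmp 11,11)
jne start: not taken
xor ecx, esi → ecx=22^4=18
mov [108], esi → M[108]=4
halt.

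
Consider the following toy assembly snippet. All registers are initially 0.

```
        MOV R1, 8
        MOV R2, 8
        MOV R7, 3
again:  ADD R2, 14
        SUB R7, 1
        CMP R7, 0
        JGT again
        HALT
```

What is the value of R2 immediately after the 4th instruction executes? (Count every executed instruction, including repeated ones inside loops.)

22

MOV R1, 8 → R1=8
MOV R2, 8 → R2=8
MOV R7, 3 → R7=3
ADD R2, 14 → R2=8+14=22
After step 4: R2 = 22.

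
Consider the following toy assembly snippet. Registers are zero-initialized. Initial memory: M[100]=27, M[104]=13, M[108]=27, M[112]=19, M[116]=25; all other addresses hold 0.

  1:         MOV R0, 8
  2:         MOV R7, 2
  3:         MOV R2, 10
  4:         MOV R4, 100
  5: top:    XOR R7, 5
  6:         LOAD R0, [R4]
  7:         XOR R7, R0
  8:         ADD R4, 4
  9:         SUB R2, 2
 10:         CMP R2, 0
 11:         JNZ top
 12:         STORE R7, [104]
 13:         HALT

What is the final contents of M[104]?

after MOV R0, 8: R0=8
after MOV R7, 2: R7=2
after MOV R2, 10: R2=10
after MOV R4, 100: R4=100
after XOR R7, 5: R7=2^5=7
after LOAD R0, [R4]: R0=M[100]=27
after XOR R7, R0: R7=7^27=28
after ADD R4, 4: R4=100+4=104
after SUB R2, 2: R2=10-2=8
CMP R2, 0  (cmp 8,0)
JNZ top: taken
after XOR R7, 5: R7=28^5=25
after LOAD R0, [R4]: R0=M[104]=13
after XOR R7, R0: R7=25^13=20
after ADD R4, 4: R4=104+4=108
after SUB R2, 2: R2=8-2=6
CMP R2, 0  (cmp 6,0)
JNZ top: taken
after XOR R7, 5: R7=20^5=17
after LOAD R0, [R4]: R0=M[108]=27
after XOR R7, R0: R7=17^27=10
after ADD R4, 4: R4=108+4=112
after SUB R2, 2: R2=6-2=4
CMP R2, 0  (cmp 4,0)
JNZ top: taken
after XOR R7, 5: R7=10^5=15
after LOAD R0, [R4]: R0=M[112]=19
after XOR R7, R0: R7=15^19=28
after ADD R4, 4: R4=112+4=116
after SUB R2, 2: R2=4-2=2
CMP R2, 0  (cmp 2,0)
JNZ top: taken
after XOR R7, 5: R7=28^5=25
after LOAD R0, [R4]: R0=M[116]=25
after XOR R7, R0: R7=25^25=0
after ADD R4, 4: R4=116+4=120
after SUB R2, 2: R2=2-2=0
CMP R2, 0  (cmp 0,0)
JNZ top: not taken
STORE R7, [104] → M[104]=0
halt.

0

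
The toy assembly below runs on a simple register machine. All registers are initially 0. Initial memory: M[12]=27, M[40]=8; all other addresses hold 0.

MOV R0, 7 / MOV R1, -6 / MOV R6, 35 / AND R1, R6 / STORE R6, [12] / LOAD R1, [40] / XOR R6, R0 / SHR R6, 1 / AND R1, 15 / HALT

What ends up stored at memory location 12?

35

after MOV R0, 7: R0=7
after MOV R1, -6: R1=-6
after MOV R6, 35: R6=35
after AND R1, R6: R1=(-6)&35=34
STORE R6, [12] → M[12]=35
after LOAD R1, [40]: R1=M[40]=8
after XOR R6, R0: R6=35^7=36
after SHR R6, 1: R6=36>>1=18
after AND R1, 15: R1=8&15=8
halt.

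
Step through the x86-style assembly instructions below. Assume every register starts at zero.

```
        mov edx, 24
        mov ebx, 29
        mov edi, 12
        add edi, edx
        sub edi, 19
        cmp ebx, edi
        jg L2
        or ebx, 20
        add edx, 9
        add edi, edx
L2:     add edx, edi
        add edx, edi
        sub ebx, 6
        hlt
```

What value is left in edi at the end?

17

mov edx, 24 → edx=24
mov ebx, 29 → ebx=29
mov edi, 12 → edi=12
add edi, edx → edi=12+24=36
sub edi, 19 → edi=36-19=17
cmp ebx, edi  (cmp 29,17)
jg L2: taken
add edx, edi → edx=24+17=41
add edx, edi → edx=41+17=58
sub ebx, 6 → ebx=29-6=23
halt.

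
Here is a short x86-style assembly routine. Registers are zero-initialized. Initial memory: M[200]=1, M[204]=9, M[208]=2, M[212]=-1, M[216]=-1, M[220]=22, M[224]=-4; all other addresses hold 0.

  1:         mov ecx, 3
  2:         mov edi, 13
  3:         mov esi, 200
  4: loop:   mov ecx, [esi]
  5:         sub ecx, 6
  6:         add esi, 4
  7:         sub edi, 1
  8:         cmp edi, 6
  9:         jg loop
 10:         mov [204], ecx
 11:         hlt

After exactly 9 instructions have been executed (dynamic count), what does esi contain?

204

mov ecx, 3 → ecx=3
mov edi, 13 → edi=13
mov esi, 200 → esi=200
mov ecx, [esi] → ecx=M[200]=1
sub ecx, 6 → ecx=1-6=-5
add esi, 4 → esi=200+4=204
sub edi, 1 → edi=13-1=12
cmp edi, 6  (cmp 12,6)
jg loop: taken
After step 9: esi = 204.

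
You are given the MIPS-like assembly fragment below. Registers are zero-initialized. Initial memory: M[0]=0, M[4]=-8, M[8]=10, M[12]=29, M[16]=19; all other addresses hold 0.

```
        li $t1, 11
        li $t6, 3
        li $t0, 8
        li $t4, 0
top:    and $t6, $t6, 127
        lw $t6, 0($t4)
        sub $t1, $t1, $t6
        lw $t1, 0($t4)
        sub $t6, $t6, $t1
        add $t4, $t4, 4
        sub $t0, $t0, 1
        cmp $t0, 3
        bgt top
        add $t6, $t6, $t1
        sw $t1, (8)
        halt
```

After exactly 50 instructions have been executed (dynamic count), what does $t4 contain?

20

$t1=11
$t6=3
$t0=8
$t4=0
$t6=3&127=3
$t6=M[0]=0
$t1=11-0=11
$t1=M[0]=0
$t6=0-0=0
$t4=0+4=4
$t0=8-1=7
cmp $t0, 3  (cmp 7,3)
bgt top: taken
$t6=0&127=0
$t6=M[4]=-8
$t1=0-(-8)=8
$t1=M[4]=-8
$t6=(-8)-(-8)=0
$t4=4+4=8
$t0=7-1=6
cmp $t0, 3  (cmp 6,3)
bgt top: taken
$t6=0&127=0
$t6=M[8]=10
$t1=(-8)-10=-18
$t1=M[8]=10
$t6=10-10=0
$t4=8+4=12
$t0=6-1=5
cmp $t0, 3  (cmp 5,3)
bgt top: taken
$t6=0&127=0
$t6=M[12]=29
$t1=10-29=-19
$t1=M[12]=29
$t6=29-29=0
$t4=12+4=16
$t0=5-1=4
cmp $t0, 3  (cmp 4,3)
bgt top: taken
$t6=0&127=0
$t6=M[16]=19
$t1=29-19=10
$t1=M[16]=19
$t6=19-19=0
$t4=16+4=20
$t0=4-1=3
cmp $t0, 3  (cmp 3,3)
bgt top: not taken
$t6=0+19=19
After step 50: $t4 = 20.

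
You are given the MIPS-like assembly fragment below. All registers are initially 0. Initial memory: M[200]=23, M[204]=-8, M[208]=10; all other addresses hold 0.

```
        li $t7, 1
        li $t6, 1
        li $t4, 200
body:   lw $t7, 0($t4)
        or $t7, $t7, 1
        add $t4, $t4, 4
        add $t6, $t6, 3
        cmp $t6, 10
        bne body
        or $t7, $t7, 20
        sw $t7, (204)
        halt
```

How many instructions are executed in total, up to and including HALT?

24

$t7=1
$t6=1
$t4=200
$t7=M[200]=23
$t7=23|1=23
$t4=200+4=204
$t6=1+3=4
cmp $t6, 10  (cmp 4,10)
bne body: taken
$t7=M[204]=-8
$t7=(-8)|1=-7
$t4=204+4=208
$t6=4+3=7
cmp $t6, 10  (cmp 7,10)
bne body: taken
$t7=M[208]=10
$t7=10|1=11
$t4=208+4=212
$t6=7+3=10
cmp $t6, 10  (cmp 10,10)
bne body: not taken
$t7=11|20=31
sw $t7, (204) → M[204]=31
halt.
Total executed instructions: 24.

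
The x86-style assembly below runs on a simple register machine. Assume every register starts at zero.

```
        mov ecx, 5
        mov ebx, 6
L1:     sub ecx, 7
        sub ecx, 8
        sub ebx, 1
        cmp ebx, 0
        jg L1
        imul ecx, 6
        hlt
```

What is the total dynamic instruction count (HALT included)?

after mov ecx, 5: ecx=5
after mov ebx, 6: ebx=6
after sub ecx, 7: ecx=5-7=-2
after sub ecx, 8: ecx=(-2)-8=-10
after sub ebx, 1: ebx=6-1=5
cmp ebx, 0  (cmp 5,0)
jg L1: taken
after sub ecx, 7: ecx=(-10)-7=-17
after sub ecx, 8: ecx=(-17)-8=-25
after sub ebx, 1: ebx=5-1=4
cmp ebx, 0  (cmp 4,0)
jg L1: taken
after sub ecx, 7: ecx=(-25)-7=-32
after sub ecx, 8: ecx=(-32)-8=-40
after sub ebx, 1: ebx=4-1=3
cmp ebx, 0  (cmp 3,0)
jg L1: taken
after sub ecx, 7: ecx=(-40)-7=-47
after sub ecx, 8: ecx=(-47)-8=-55
after sub ebx, 1: ebx=3-1=2
cmp ebx, 0  (cmp 2,0)
jg L1: taken
after sub ecx, 7: ecx=(-55)-7=-62
after sub ecx, 8: ecx=(-62)-8=-70
after sub ebx, 1: ebx=2-1=1
cmp ebx, 0  (cmp 1,0)
jg L1: taken
after sub ecx, 7: ecx=(-70)-7=-77
after sub ecx, 8: ecx=(-77)-8=-85
after sub ebx, 1: ebx=1-1=0
cmp ebx, 0  (cmp 0,0)
jg L1: not taken
after imul ecx, 6: ecx=(-85)*6=-510
halt.
Total executed instructions: 34.

34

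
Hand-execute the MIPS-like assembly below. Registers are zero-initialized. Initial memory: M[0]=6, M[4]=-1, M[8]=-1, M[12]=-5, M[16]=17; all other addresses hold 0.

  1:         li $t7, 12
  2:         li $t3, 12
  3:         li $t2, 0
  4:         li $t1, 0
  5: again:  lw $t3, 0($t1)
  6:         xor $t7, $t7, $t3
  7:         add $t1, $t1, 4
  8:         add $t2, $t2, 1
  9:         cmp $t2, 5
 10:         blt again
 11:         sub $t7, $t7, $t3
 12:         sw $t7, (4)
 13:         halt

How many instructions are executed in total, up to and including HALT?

after li $t7, 12: $t7=12
after li $t3, 12: $t3=12
after li $t2, 0: $t2=0
after li $t1, 0: $t1=0
after lw $t3, 0($t1): $t3=M[0]=6
after xor $t7, $t7, $t3: $t7=12^6=10
after add $t1, $t1, 4: $t1=0+4=4
after add $t2, $t2, 1: $t2=0+1=1
cmp $t2, 5  (cmp 1,5)
blt again: taken
after lw $t3, 0($t1): $t3=M[4]=-1
after xor $t7, $t7, $t3: $t7=10^(-1)=-11
after add $t1, $t1, 4: $t1=4+4=8
after add $t2, $t2, 1: $t2=1+1=2
cmp $t2, 5  (cmp 2,5)
blt again: taken
after lw $t3, 0($t1): $t3=M[8]=-1
after xor $t7, $t7, $t3: $t7=(-11)^(-1)=10
after add $t1, $t1, 4: $t1=8+4=12
after add $t2, $t2, 1: $t2=2+1=3
cmp $t2, 5  (cmp 3,5)
blt again: taken
after lw $t3, 0($t1): $t3=M[12]=-5
after xor $t7, $t7, $t3: $t7=10^(-5)=-15
after add $t1, $t1, 4: $t1=12+4=16
after add $t2, $t2, 1: $t2=3+1=4
cmp $t2, 5  (cmp 4,5)
blt again: taken
after lw $t3, 0($t1): $t3=M[16]=17
after xor $t7, $t7, $t3: $t7=(-15)^17=-32
after add $t1, $t1, 4: $t1=16+4=20
after add $t2, $t2, 1: $t2=4+1=5
cmp $t2, 5  (cmp 5,5)
blt again: not taken
after sub $t7, $t7, $t3: $t7=(-32)-17=-49
sw $t7, (4) → M[4]=-49
halt.
Total executed instructions: 37.

37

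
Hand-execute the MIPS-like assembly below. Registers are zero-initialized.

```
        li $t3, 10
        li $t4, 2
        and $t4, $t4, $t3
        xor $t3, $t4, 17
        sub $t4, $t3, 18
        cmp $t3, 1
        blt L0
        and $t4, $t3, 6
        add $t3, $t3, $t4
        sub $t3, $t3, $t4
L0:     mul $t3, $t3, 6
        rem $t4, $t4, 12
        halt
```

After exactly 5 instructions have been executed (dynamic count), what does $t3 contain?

after li $t3, 10: $t3=10
after li $t4, 2: $t4=2
after and $t4, $t4, $t3: $t4=2&10=2
after xor $t3, $t4, 17: $t3=2^17=19
after sub $t4, $t3, 18: $t4=19-18=1
After step 5: $t3 = 19.

19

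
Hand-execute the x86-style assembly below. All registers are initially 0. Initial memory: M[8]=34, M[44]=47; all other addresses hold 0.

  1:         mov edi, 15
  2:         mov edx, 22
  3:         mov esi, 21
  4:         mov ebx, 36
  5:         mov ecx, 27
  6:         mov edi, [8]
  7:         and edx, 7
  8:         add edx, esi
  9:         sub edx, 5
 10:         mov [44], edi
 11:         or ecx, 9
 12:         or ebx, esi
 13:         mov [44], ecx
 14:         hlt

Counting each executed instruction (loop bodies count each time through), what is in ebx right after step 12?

53

edi=15
edx=22
esi=21
ebx=36
ecx=27
edi=M[8]=34
edx=22&7=6
edx=6+21=27
edx=27-5=22
mov [44], edi → M[44]=34
ecx=27|9=27
ebx=36|21=53
After step 12: ebx = 53.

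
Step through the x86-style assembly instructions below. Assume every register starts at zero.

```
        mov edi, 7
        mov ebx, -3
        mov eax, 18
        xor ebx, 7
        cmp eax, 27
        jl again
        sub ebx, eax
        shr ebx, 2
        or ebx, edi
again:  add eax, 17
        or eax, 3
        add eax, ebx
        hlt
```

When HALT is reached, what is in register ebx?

edi=7
ebx=-3
eax=18
ebx=(-3)^7=-6
cmp eax, 27  (cmp 18,27)
jl again: taken
eax=18+17=35
eax=35|3=35
eax=35+(-6)=29
halt.

-6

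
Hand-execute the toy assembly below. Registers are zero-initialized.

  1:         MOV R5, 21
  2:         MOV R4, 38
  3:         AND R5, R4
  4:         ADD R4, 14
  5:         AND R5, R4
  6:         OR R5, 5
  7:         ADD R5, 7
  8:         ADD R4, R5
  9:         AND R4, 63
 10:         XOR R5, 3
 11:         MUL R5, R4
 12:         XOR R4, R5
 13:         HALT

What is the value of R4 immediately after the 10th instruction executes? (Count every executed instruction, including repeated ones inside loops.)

0

R5=21
R4=38
R5=21&38=4
R4=38+14=52
R5=4&52=4
R5=4|5=5
R5=5+7=12
R4=52+12=64
R4=64&63=0
R5=12^3=15
After step 10: R4 = 0.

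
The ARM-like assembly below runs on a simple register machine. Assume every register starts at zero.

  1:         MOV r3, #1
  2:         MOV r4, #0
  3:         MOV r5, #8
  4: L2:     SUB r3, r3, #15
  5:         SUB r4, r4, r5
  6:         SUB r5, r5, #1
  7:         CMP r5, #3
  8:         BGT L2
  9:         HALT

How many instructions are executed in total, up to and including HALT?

after MOV r3, #1: r3=1
after MOV r4, #0: r4=0
after MOV r5, #8: r5=8
after SUB r3, r3, #15: r3=1-15=-14
after SUB r4, r4, r5: r4=0-8=-8
after SUB r5, r5, #1: r5=8-1=7
CMP r5, #3  (cmp 7,3)
BGT L2: taken
after SUB r3, r3, #15: r3=(-14)-15=-29
after SUB r4, r4, r5: r4=(-8)-7=-15
after SUB r5, r5, #1: r5=7-1=6
CMP r5, #3  (cmp 6,3)
BGT L2: taken
after SUB r3, r3, #15: r3=(-29)-15=-44
after SUB r4, r4, r5: r4=(-15)-6=-21
after SUB r5, r5, #1: r5=6-1=5
CMP r5, #3  (cmp 5,3)
BGT L2: taken
after SUB r3, r3, #15: r3=(-44)-15=-59
after SUB r4, r4, r5: r4=(-21)-5=-26
after SUB r5, r5, #1: r5=5-1=4
CMP r5, #3  (cmp 4,3)
BGT L2: taken
after SUB r3, r3, #15: r3=(-59)-15=-74
after SUB r4, r4, r5: r4=(-26)-4=-30
after SUB r5, r5, #1: r5=4-1=3
CMP r5, #3  (cmp 3,3)
BGT L2: not taken
halt.
Total executed instructions: 29.

29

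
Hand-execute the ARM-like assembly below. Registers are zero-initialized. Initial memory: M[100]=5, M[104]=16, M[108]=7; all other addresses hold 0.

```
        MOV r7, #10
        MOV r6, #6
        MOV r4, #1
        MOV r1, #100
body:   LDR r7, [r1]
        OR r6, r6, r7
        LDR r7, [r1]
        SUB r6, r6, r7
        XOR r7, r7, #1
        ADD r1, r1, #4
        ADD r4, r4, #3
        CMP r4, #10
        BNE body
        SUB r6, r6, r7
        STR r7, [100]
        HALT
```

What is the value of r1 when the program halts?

112

r7=10
r6=6
r4=1
r1=100
r7=M[100]=5
r6=6|5=7
r7=M[100]=5
r6=7-5=2
r7=5^1=4
r1=100+4=104
r4=1+3=4
CMP r4, #10  (cmp 4,10)
BNE body: taken
r7=M[104]=16
r6=2|16=18
r7=M[104]=16
r6=18-16=2
r7=16^1=17
r1=104+4=108
r4=4+3=7
CMP r4, #10  (cmp 7,10)
BNE body: taken
r7=M[108]=7
r6=2|7=7
r7=M[108]=7
r6=7-7=0
r7=7^1=6
r1=108+4=112
r4=7+3=10
CMP r4, #10  (cmp 10,10)
BNE body: not taken
r6=0-6=-6
STR r7, [100] → M[100]=6
halt.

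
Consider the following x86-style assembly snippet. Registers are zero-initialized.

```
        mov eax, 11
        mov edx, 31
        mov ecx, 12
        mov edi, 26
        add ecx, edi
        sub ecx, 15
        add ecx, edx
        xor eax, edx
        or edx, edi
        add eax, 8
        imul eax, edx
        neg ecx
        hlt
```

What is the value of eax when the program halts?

868

eax=11
edx=31
ecx=12
edi=26
ecx=12+26=38
ecx=38-15=23
ecx=23+31=54
eax=11^31=20
edx=31|26=31
eax=20+8=28
eax=28*31=868
ecx=-(54)=-54
halt.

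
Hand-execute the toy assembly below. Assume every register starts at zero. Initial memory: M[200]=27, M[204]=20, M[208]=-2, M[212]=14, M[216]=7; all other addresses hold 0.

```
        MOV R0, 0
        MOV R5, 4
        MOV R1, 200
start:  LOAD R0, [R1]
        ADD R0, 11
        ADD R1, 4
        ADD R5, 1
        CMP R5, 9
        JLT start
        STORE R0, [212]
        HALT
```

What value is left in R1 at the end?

MOV R0, 0 → R0=0
MOV R5, 4 → R5=4
MOV R1, 200 → R1=200
LOAD R0, [R1] → R0=M[200]=27
ADD R0, 11 → R0=27+11=38
ADD R1, 4 → R1=200+4=204
ADD R5, 1 → R5=4+1=5
CMP R5, 9  (cmp 5,9)
JLT start: taken
LOAD R0, [R1] → R0=M[204]=20
ADD R0, 11 → R0=20+11=31
ADD R1, 4 → R1=204+4=208
ADD R5, 1 → R5=5+1=6
CMP R5, 9  (cmp 6,9)
JLT start: taken
LOAD R0, [R1] → R0=M[208]=-2
ADD R0, 11 → R0=(-2)+11=9
ADD R1, 4 → R1=208+4=212
ADD R5, 1 → R5=6+1=7
CMP R5, 9  (cmp 7,9)
JLT start: taken
LOAD R0, [R1] → R0=M[212]=14
ADD R0, 11 → R0=14+11=25
ADD R1, 4 → R1=212+4=216
ADD R5, 1 → R5=7+1=8
CMP R5, 9  (cmp 8,9)
JLT start: taken
LOAD R0, [R1] → R0=M[216]=7
ADD R0, 11 → R0=7+11=18
ADD R1, 4 → R1=216+4=220
ADD R5, 1 → R5=8+1=9
CMP R5, 9  (cmp 9,9)
JLT start: not taken
STORE R0, [212] → M[212]=18
halt.

220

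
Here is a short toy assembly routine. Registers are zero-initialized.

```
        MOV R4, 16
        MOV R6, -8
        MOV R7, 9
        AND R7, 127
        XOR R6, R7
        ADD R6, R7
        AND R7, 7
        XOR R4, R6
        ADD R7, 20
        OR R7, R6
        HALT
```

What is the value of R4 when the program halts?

R4=16
R6=-8
R7=9
R7=9&127=9
R6=(-8)^9=-15
R6=(-15)+9=-6
R7=9&7=1
R4=16^(-6)=-22
R7=1+20=21
R7=21|(-6)=-1
halt.

-22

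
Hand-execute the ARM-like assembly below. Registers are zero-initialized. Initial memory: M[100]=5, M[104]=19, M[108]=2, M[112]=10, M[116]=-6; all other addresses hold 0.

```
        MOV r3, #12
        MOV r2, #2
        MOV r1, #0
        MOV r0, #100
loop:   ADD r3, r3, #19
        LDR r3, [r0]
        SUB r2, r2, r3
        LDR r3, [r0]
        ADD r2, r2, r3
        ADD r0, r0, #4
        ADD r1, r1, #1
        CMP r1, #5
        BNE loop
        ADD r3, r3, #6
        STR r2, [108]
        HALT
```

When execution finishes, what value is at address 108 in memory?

2

MOV r3, #12 → r3=12
MOV r2, #2 → r2=2
MOV r1, #0 → r1=0
MOV r0, #100 → r0=100
ADD r3, r3, #19 → r3=12+19=31
LDR r3, [r0] → r3=M[100]=5
SUB r2, r2, r3 → r2=2-5=-3
LDR r3, [r0] → r3=M[100]=5
ADD r2, r2, r3 → r2=(-3)+5=2
ADD r0, r0, #4 → r0=100+4=104
ADD r1, r1, #1 → r1=0+1=1
CMP r1, #5  (cmp 1,5)
BNE loop: taken
ADD r3, r3, #19 → r3=5+19=24
LDR r3, [r0] → r3=M[104]=19
SUB r2, r2, r3 → r2=2-19=-17
LDR r3, [r0] → r3=M[104]=19
ADD r2, r2, r3 → r2=(-17)+19=2
ADD r0, r0, #4 → r0=104+4=108
ADD r1, r1, #1 → r1=1+1=2
CMP r1, #5  (cmp 2,5)
BNE loop: taken
ADD r3, r3, #19 → r3=19+19=38
LDR r3, [r0] → r3=M[108]=2
SUB r2, r2, r3 → r2=2-2=0
LDR r3, [r0] → r3=M[108]=2
ADD r2, r2, r3 → r2=0+2=2
ADD r0, r0, #4 → r0=108+4=112
ADD r1, r1, #1 → r1=2+1=3
CMP r1, #5  (cmp 3,5)
BNE loop: taken
ADD r3, r3, #19 → r3=2+19=21
LDR r3, [r0] → r3=M[112]=10
SUB r2, r2, r3 → r2=2-10=-8
LDR r3, [r0] → r3=M[112]=10
ADD r2, r2, r3 → r2=(-8)+10=2
ADD r0, r0, #4 → r0=112+4=116
ADD r1, r1, #1 → r1=3+1=4
CMP r1, #5  (cmp 4,5)
BNE loop: taken
ADD r3, r3, #19 → r3=10+19=29
LDR r3, [r0] → r3=M[116]=-6
SUB r2, r2, r3 → r2=2-(-6)=8
LDR r3, [r0] → r3=M[116]=-6
ADD r2, r2, r3 → r2=8+(-6)=2
ADD r0, r0, #4 → r0=116+4=120
ADD r1, r1, #1 → r1=4+1=5
CMP r1, #5  (cmp 5,5)
BNE loop: not taken
ADD r3, r3, #6 → r3=(-6)+6=0
STR r2, [108] → M[108]=2
halt.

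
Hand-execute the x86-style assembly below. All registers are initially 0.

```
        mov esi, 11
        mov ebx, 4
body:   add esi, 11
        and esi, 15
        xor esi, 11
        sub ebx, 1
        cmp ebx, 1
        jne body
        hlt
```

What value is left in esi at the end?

5

after mov esi, 11: esi=11
after mov ebx, 4: ebx=4
after add esi, 11: esi=11+11=22
after and esi, 15: esi=22&15=6
after xor esi, 11: esi=6^11=13
after sub ebx, 1: ebx=4-1=3
cmp ebx, 1  (cmp 3,1)
jne body: taken
after add esi, 11: esi=13+11=24
after and esi, 15: esi=24&15=8
after xor esi, 11: esi=8^11=3
after sub ebx, 1: ebx=3-1=2
cmp ebx, 1  (cmp 2,1)
jne body: taken
after add esi, 11: esi=3+11=14
after and esi, 15: esi=14&15=14
after xor esi, 11: esi=14^11=5
after sub ebx, 1: ebx=2-1=1
cmp ebx, 1  (cmp 1,1)
jne body: not taken
halt.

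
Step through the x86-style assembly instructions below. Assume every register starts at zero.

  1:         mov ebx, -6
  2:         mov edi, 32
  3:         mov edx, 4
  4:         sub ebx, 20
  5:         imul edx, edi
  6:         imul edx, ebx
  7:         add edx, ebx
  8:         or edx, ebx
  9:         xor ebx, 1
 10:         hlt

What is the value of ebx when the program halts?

ebx=-6
edi=32
edx=4
ebx=(-6)-20=-26
edx=4*32=128
edx=128*(-26)=-3328
edx=(-3328)+(-26)=-3354
edx=(-3354)|(-26)=-26
ebx=(-26)^1=-25
halt.

-25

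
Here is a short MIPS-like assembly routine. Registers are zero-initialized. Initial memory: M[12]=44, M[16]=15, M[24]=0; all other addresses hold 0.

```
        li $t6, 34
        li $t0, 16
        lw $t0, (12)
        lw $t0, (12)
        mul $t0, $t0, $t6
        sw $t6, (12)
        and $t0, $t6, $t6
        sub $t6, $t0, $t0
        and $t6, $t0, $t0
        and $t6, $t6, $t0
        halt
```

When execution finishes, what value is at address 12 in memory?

34

$t6=34
$t0=16
$t0=M[12]=44
$t0=M[12]=44
$t0=44*34=1496
sw $t6, (12) → M[12]=34
$t0=34&34=34
$t6=34-34=0
$t6=34&34=34
$t6=34&34=34
halt.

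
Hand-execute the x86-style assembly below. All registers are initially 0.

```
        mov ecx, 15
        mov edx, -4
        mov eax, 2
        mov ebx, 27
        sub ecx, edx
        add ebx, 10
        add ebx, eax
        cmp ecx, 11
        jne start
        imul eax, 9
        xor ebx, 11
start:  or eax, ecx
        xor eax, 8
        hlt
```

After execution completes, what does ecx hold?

19

mov ecx, 15 → ecx=15
mov edx, -4 → edx=-4
mov eax, 2 → eax=2
mov ebx, 27 → ebx=27
sub ecx, edx → ecx=15-(-4)=19
add ebx, 10 → ebx=27+10=37
add ebx, eax → ebx=37+2=39
cmp ecx, 11  (cmp 19,11)
jne start: taken
or eax, ecx → eax=2|19=19
xor eax, 8 → eax=19^8=27
halt.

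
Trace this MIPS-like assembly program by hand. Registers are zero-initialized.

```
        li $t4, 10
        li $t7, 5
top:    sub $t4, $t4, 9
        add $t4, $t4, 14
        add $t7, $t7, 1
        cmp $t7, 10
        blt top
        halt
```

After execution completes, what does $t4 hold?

35

after li $t4, 10: $t4=10
after li $t7, 5: $t7=5
after sub $t4, $t4, 9: $t4=10-9=1
after add $t4, $t4, 14: $t4=1+14=15
after add $t7, $t7, 1: $t7=5+1=6
cmp $t7, 10  (cmp 6,10)
blt top: taken
after sub $t4, $t4, 9: $t4=15-9=6
after add $t4, $t4, 14: $t4=6+14=20
after add $t7, $t7, 1: $t7=6+1=7
cmp $t7, 10  (cmp 7,10)
blt top: taken
after sub $t4, $t4, 9: $t4=20-9=11
after add $t4, $t4, 14: $t4=11+14=25
after add $t7, $t7, 1: $t7=7+1=8
cmp $t7, 10  (cmp 8,10)
blt top: taken
after sub $t4, $t4, 9: $t4=25-9=16
after add $t4, $t4, 14: $t4=16+14=30
after add $t7, $t7, 1: $t7=8+1=9
cmp $t7, 10  (cmp 9,10)
blt top: taken
after sub $t4, $t4, 9: $t4=30-9=21
after add $t4, $t4, 14: $t4=21+14=35
after add $t7, $t7, 1: $t7=9+1=10
cmp $t7, 10  (cmp 10,10)
blt top: not taken
halt.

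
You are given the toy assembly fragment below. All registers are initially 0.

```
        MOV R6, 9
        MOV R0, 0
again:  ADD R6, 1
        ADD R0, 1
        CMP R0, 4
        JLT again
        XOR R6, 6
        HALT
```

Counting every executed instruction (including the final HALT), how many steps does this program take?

20

MOV R6, 9 → R6=9
MOV R0, 0 → R0=0
ADD R6, 1 → R6=9+1=10
ADD R0, 1 → R0=0+1=1
CMP R0, 4  (cmp 1,4)
JLT again: taken
ADD R6, 1 → R6=10+1=11
ADD R0, 1 → R0=1+1=2
CMP R0, 4  (cmp 2,4)
JLT again: taken
ADD R6, 1 → R6=11+1=12
ADD R0, 1 → R0=2+1=3
CMP R0, 4  (cmp 3,4)
JLT again: taken
ADD R6, 1 → R6=12+1=13
ADD R0, 1 → R0=3+1=4
CMP R0, 4  (cmp 4,4)
JLT again: not taken
XOR R6, 6 → R6=13^6=11
halt.
Total executed instructions: 20.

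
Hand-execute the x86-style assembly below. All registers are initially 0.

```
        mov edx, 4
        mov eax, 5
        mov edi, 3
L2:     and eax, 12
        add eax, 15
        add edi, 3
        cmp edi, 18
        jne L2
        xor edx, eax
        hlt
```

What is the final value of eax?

19

edx=4
eax=5
edi=3
eax=5&12=4
eax=4+15=19
edi=3+3=6
cmp edi, 18  (cmp 6,18)
jne L2: taken
eax=19&12=0
eax=0+15=15
edi=6+3=9
cmp edi, 18  (cmp 9,18)
jne L2: taken
eax=15&12=12
eax=12+15=27
edi=9+3=12
cmp edi, 18  (cmp 12,18)
jne L2: taken
eax=27&12=8
eax=8+15=23
edi=12+3=15
cmp edi, 18  (cmp 15,18)
jne L2: taken
eax=23&12=4
eax=4+15=19
edi=15+3=18
cmp edi, 18  (cmp 18,18)
jne L2: not taken
edx=4^19=23
halt.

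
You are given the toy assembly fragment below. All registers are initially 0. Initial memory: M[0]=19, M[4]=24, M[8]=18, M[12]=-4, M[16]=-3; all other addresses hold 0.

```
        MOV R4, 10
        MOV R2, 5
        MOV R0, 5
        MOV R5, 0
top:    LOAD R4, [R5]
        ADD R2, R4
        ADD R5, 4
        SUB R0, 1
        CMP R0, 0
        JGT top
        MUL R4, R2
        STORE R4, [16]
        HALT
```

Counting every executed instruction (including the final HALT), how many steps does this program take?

after MOV R4, 10: R4=10
after MOV R2, 5: R2=5
after MOV R0, 5: R0=5
after MOV R5, 0: R5=0
after LOAD R4, [R5]: R4=M[0]=19
after ADD R2, R4: R2=5+19=24
after ADD R5, 4: R5=0+4=4
after SUB R0, 1: R0=5-1=4
CMP R0, 0  (cmp 4,0)
JGT top: taken
after LOAD R4, [R5]: R4=M[4]=24
after ADD R2, R4: R2=24+24=48
after ADD R5, 4: R5=4+4=8
after SUB R0, 1: R0=4-1=3
CMP R0, 0  (cmp 3,0)
JGT top: taken
after LOAD R4, [R5]: R4=M[8]=18
after ADD R2, R4: R2=48+18=66
after ADD R5, 4: R5=8+4=12
after SUB R0, 1: R0=3-1=2
CMP R0, 0  (cmp 2,0)
JGT top: taken
after LOAD R4, [R5]: R4=M[12]=-4
after ADD R2, R4: R2=66+(-4)=62
after ADD R5, 4: R5=12+4=16
after SUB R0, 1: R0=2-1=1
CMP R0, 0  (cmp 1,0)
JGT top: taken
after LOAD R4, [R5]: R4=M[16]=-3
after ADD R2, R4: R2=62+(-3)=59
after ADD R5, 4: R5=16+4=20
after SUB R0, 1: R0=1-1=0
CMP R0, 0  (cmp 0,0)
JGT top: not taken
after MUL R4, R2: R4=(-3)*59=-177
STORE R4, [16] → M[16]=-177
halt.
Total executed instructions: 37.

37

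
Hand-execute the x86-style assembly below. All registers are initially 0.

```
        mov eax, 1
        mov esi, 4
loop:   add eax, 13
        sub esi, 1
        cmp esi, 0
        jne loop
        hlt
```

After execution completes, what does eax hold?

eax=1
esi=4
eax=1+13=14
esi=4-1=3
cmp esi, 0  (cmp 3,0)
jne loop: taken
eax=14+13=27
esi=3-1=2
cmp esi, 0  (cmp 2,0)
jne loop: taken
eax=27+13=40
esi=2-1=1
cmp esi, 0  (cmp 1,0)
jne loop: taken
eax=40+13=53
esi=1-1=0
cmp esi, 0  (cmp 0,0)
jne loop: not taken
halt.

53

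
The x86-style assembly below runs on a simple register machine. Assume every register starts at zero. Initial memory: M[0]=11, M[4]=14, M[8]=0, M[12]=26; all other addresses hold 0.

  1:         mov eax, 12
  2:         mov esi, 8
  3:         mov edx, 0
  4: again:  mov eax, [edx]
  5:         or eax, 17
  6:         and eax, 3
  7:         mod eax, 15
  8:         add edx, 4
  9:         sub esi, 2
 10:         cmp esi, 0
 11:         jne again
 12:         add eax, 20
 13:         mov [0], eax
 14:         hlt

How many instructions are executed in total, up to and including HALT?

38

after mov eax, 12: eax=12
after mov esi, 8: esi=8
after mov edx, 0: edx=0
after mov eax, [edx]: eax=M[0]=11
after or eax, 17: eax=11|17=27
after and eax, 3: eax=27&3=3
after mod eax, 15: eax=3%15=3
after add edx, 4: edx=0+4=4
after sub esi, 2: esi=8-2=6
cmp esi, 0  (cmp 6,0)
jne again: taken
after mov eax, [edx]: eax=M[4]=14
after or eax, 17: eax=14|17=31
after and eax, 3: eax=31&3=3
after mod eax, 15: eax=3%15=3
after add edx, 4: edx=4+4=8
after sub esi, 2: esi=6-2=4
cmp esi, 0  (cmp 4,0)
jne again: taken
after mov eax, [edx]: eax=M[8]=0
after or eax, 17: eax=0|17=17
after and eax, 3: eax=17&3=1
after mod eax, 15: eax=1%15=1
after add edx, 4: edx=8+4=12
after sub esi, 2: esi=4-2=2
cmp esi, 0  (cmp 2,0)
jne again: taken
after mov eax, [edx]: eax=M[12]=26
after or eax, 17: eax=26|17=27
after and eax, 3: eax=27&3=3
after mod eax, 15: eax=3%15=3
after add edx, 4: edx=12+4=16
after sub esi, 2: esi=2-2=0
cmp esi, 0  (cmp 0,0)
jne again: not taken
after add eax, 20: eax=3+20=23
mov [0], eax → M[0]=23
halt.
Total executed instructions: 38.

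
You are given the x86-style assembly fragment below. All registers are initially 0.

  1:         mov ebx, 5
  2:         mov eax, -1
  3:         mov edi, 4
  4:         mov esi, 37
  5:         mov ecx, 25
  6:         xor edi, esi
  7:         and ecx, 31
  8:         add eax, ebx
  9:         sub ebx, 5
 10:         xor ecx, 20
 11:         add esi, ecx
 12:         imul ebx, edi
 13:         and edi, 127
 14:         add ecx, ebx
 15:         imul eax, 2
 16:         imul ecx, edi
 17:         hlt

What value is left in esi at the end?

50

after mov ebx, 5: ebx=5
after mov eax, -1: eax=-1
after mov edi, 4: edi=4
after mov esi, 37: esi=37
after mov ecx, 25: ecx=25
after xor edi, esi: edi=4^37=33
after and ecx, 31: ecx=25&31=25
after add eax, ebx: eax=(-1)+5=4
after sub ebx, 5: ebx=5-5=0
after xor ecx, 20: ecx=25^20=13
after add esi, ecx: esi=37+13=50
after imul ebx, edi: ebx=0*33=0
after and edi, 127: edi=33&127=33
after add ecx, ebx: ecx=13+0=13
after imul eax, 2: eax=4*2=8
after imul ecx, edi: ecx=13*33=429
halt.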